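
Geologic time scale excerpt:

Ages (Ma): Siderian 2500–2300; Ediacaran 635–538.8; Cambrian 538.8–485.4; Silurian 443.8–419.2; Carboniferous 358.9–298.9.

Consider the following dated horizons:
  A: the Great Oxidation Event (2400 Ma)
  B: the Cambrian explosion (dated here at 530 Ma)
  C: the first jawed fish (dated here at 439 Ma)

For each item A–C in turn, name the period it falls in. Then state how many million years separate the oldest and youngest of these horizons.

Match each age against the start–end ranges in the excerpt: A = 2400 Ma → Siderian (2500–2300); B = 530 Ma → Cambrian (538.8–485.4); C = 439 Ma → Silurian (443.8–419.2).
The largest age is 2400 Ma and the smallest is 439 Ma; their difference is 1961 Myr.

A — Siderian; B — Cambrian; C — Silurian; span 1961 million years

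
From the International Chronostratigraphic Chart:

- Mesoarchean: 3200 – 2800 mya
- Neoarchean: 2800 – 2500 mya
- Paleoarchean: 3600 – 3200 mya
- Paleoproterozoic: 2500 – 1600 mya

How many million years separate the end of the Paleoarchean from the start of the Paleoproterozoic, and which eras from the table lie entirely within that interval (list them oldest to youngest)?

700 million years; Mesoarchean, Neoarchean

The Paleoarchean closes at 3200 Ma and the Paleoproterozoic opens at 2500 Ma, so the interval is 3200 − 2500 = 700 Myr.
An era fits inside if it starts at or after 3200 Ma and ends at or before 2500 Ma; oldest first that gives Mesoarchean, Neoarchean.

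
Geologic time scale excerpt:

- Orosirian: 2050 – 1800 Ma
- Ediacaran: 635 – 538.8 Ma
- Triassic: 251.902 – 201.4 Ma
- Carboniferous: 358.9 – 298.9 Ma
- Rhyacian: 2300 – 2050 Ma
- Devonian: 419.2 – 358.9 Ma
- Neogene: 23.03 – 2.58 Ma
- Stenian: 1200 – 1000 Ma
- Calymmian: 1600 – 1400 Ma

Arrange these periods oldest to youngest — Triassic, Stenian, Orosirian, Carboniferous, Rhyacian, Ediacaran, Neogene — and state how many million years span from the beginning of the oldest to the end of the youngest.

Start ages (Ma): Rhyacian 2300, Orosirian 2050, Stenian 1200, Ediacaran 635, Carboniferous 358.9, Triassic 251.902, Neogene 23.03.
Ordered oldest to youngest: Rhyacian, Orosirian, Stenian, Ediacaran, Carboniferous, Triassic, Neogene.
Span = 2300 − 2.58 = 2297.42 Myr.

Rhyacian → Orosirian → Stenian → Ediacaran → Carboniferous → Triassic → Neogene; total span 2297.42 Myr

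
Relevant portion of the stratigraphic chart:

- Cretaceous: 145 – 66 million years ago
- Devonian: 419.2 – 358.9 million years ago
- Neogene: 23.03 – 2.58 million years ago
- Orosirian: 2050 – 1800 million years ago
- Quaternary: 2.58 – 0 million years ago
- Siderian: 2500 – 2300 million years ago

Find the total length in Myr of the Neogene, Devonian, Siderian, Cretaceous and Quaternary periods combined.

362.33 million years

Each duration: Neogene = 20.45; Devonian = 60.3; Siderian = 200; Cretaceous = 79; Quaternary = 2.58.
Sum: 20.45 + 60.3 + 200 + 79 + 2.58 = 362.33 Myr.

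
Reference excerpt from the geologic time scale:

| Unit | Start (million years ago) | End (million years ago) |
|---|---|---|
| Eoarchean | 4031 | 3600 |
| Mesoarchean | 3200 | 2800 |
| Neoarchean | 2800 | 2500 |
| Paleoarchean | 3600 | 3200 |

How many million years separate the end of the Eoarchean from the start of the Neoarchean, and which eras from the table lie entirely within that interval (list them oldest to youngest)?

End of Eoarchean = 3600 Ma; start of Neoarchean = 2800 Ma.
Gap = 3600 − 2800 = 800 Myr.
Eras wholly inside 3600–2800 Ma: Paleoarchean (3600–3200), Mesoarchean (3200–2800).

800 million years; Paleoarchean, Mesoarchean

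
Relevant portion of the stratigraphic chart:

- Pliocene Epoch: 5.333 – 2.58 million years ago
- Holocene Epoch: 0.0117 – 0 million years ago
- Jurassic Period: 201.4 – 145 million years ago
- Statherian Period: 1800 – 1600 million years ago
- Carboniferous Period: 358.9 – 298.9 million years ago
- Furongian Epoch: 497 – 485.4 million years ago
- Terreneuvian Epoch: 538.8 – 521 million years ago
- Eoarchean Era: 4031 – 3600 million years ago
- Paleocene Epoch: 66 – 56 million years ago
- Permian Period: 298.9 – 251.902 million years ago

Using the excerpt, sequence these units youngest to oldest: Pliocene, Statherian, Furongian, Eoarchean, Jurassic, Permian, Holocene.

The oldest of these is Eoarchean (starts 4031 Ma) and the youngest is Holocene (ends 0 Ma).
In between, by decreasing start age: Statherian (1800), Furongian (497), Permian (298.9), Jurassic (201.4), Pliocene (5.333).
Listing youngest first means reversing that sequence.

Holocene, then Pliocene, then Jurassic, then Permian, then Furongian, then Statherian, then Eoarchean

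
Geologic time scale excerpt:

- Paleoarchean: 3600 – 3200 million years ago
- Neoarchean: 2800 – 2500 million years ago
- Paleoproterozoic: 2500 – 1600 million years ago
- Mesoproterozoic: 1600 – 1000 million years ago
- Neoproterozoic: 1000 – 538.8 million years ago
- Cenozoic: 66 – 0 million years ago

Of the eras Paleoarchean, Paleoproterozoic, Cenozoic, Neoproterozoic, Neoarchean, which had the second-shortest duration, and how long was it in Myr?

Neoarchean, 300 million years

Start − end for each: Paleoarchean 3600 − 3200 = 400; Paleoproterozoic 2500 − 1600 = 900; Cenozoic 66 − 0 = 66; Neoproterozoic 1000 − 538.8 = 461.2; Neoarchean 2800 − 2500 = 300.
Ranking these from shortest: Cenozoic < Neoarchean < Paleoarchean < Neoproterozoic < Paleoproterozoic.
Position 2 in that ranking is Neoarchean, which lasted 300 Myr.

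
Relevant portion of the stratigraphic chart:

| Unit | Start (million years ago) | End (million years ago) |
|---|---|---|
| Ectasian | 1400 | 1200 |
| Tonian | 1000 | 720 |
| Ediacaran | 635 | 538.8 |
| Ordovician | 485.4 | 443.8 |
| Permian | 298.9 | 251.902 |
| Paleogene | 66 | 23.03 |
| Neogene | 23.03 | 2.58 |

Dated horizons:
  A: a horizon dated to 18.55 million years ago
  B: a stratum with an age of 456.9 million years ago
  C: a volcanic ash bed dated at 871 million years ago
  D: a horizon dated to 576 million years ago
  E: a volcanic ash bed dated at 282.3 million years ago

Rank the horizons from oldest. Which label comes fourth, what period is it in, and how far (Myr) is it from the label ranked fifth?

Larger Ma means older, so oldest first: C 871 > D 576 > B 456.9 > E 282.3 > A 18.55.
Counting 4 along gives E (282.3 Ma); the excerpt puts that inside the Permian, 298.9–251.902 Ma.
Next in line is A (18.55 Ma), and 282.3 − 18.55 = 263.75 Myr.

E, in the Permian; 263.75 million years to A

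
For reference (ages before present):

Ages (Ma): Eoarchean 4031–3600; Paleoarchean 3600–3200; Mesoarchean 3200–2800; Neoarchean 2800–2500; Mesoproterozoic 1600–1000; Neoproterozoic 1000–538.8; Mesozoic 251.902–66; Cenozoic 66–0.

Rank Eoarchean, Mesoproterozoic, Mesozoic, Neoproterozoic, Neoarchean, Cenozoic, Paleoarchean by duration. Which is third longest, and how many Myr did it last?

Eoarchean, 431 million years

Start − end for each: Eoarchean 4031 − 3600 = 431; Mesoproterozoic 1600 − 1000 = 600; Mesozoic 251.902 − 66 = 185.902; Neoproterozoic 1000 − 538.8 = 461.2; Neoarchean 2800 − 2500 = 300; Cenozoic 66 − 0 = 66; Paleoarchean 3600 − 3200 = 400.
Ranking these from longest: Mesoproterozoic > Neoproterozoic > Eoarchean > Paleoarchean > Neoarchean > Mesozoic > Cenozoic.
Position 3 in that ranking is Eoarchean, which lasted 431 Myr.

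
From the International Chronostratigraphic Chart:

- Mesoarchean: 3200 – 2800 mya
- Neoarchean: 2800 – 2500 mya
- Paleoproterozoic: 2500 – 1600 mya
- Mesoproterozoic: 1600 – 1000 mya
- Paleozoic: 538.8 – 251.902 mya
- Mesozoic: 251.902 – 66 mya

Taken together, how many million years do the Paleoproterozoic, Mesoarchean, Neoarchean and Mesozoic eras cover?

Duration is start − end for each: (2500 − 1600) + (3200 − 2800) + (2800 − 2500) + (251.902 − 66).
That is 900 + 400 + 300 + 185.902, which totals 1785.902 million years.

1785.902 million years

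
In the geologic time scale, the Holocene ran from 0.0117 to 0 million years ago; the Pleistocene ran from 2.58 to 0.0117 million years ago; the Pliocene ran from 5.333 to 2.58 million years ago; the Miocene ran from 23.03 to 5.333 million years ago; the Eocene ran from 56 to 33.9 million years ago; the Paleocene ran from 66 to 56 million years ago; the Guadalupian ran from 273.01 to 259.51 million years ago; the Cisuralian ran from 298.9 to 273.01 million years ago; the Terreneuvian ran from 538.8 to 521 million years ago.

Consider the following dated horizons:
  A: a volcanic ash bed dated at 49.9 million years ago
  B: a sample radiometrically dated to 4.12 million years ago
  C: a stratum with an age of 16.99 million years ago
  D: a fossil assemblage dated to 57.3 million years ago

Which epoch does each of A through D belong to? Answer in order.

A — Eocene; B — Pliocene; C — Miocene; D — Paleocene

Match each age against the start–end ranges in the excerpt: A = 49.9 Ma → Eocene (56–33.9); B = 4.12 Ma → Pliocene (5.333–2.58); C = 16.99 Ma → Miocene (23.03–5.333); D = 57.3 Ma → Paleocene (66–56).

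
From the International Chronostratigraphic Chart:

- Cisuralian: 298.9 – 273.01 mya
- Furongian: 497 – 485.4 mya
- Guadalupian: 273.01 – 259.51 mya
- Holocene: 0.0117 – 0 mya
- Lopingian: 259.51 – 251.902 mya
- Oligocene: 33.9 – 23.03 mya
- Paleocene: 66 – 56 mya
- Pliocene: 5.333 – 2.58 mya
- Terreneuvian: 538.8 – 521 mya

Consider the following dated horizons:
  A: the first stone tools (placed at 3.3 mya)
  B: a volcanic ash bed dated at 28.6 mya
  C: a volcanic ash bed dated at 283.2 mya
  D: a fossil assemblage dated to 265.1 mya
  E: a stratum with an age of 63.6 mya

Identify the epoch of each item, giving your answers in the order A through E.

A: 3.3 Ma lies in 5.333–2.58 Ma, so Pliocene.
B: 28.6 Ma lies in 33.9–23.03 Ma, so Oligocene.
C: 283.2 Ma lies in 298.9–273.01 Ma, so Cisuralian.
D: 265.1 Ma lies in 273.01–259.51 Ma, so Guadalupian.
E: 63.6 Ma lies in 66–56 Ma, so Paleocene.

A — Pliocene; B — Oligocene; C — Cisuralian; D — Guadalupian; E — Paleocene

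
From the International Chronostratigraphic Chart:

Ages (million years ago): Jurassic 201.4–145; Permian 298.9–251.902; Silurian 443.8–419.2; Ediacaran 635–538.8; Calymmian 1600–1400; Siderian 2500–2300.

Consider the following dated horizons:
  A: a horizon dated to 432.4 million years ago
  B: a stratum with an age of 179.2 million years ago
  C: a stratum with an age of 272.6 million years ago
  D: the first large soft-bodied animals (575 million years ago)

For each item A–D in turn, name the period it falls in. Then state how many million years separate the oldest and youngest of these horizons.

A: 432.4 Ma lies in 443.8–419.2 Ma, so Silurian.
B: 179.2 Ma lies in 201.4–145 Ma, so Jurassic.
C: 272.6 Ma lies in 298.9–251.902 Ma, so Permian.
D: 575 Ma lies in 635–538.8 Ma, so Ediacaran.
Oldest = 575 Ma, youngest = 179.2 Ma → span 395.8 Myr.

A — Silurian; B — Jurassic; C — Permian; D — Ediacaran; span 395.8 million years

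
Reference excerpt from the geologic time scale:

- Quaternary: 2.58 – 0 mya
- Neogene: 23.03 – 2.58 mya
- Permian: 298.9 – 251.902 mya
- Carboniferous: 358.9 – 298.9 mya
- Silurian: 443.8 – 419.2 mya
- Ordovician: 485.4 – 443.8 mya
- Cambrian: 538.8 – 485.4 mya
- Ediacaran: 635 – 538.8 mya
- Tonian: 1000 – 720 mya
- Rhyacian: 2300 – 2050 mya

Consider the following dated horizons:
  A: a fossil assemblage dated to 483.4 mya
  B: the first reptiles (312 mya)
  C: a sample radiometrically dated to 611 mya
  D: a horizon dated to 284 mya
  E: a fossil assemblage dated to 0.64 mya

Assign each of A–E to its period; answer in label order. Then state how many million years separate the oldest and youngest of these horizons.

A — Ordovician; B — Carboniferous; C — Ediacaran; D — Permian; E — Quaternary; span 610.36 million years

Match each age against the start–end ranges in the excerpt: A = 483.4 Ma → Ordovician (485.4–443.8); B = 312 Ma → Carboniferous (358.9–298.9); C = 611 Ma → Ediacaran (635–538.8); D = 284 Ma → Permian (298.9–251.902); E = 0.64 Ma → Quaternary (2.58–0).
The largest age is 611 Ma and the smallest is 0.64 Ma; their difference is 610.36 Myr.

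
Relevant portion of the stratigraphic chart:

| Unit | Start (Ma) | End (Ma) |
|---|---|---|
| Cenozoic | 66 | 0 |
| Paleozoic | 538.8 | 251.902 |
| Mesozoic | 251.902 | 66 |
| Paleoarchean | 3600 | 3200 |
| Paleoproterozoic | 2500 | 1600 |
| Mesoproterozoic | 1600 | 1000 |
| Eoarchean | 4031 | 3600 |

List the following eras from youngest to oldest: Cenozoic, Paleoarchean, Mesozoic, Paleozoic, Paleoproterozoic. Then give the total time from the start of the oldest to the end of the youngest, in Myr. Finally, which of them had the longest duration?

Cenozoic → Mesozoic → Paleozoic → Paleoproterozoic → Paleoarchean; total span 3600 Myr; longest is Paleoproterozoic

Start ages (Ma): Paleoarchean 3600, Paleoproterozoic 2500, Paleozoic 538.8, Mesozoic 251.902, Cenozoic 66.
Ordered youngest to oldest: Cenozoic, Mesozoic, Paleozoic, Paleoproterozoic, Paleoarchean.
Span = 3600 − 0 = 3600 Myr.
Durations: Paleoarchean 400, Paleoproterozoic 900, Cenozoic 66, Paleozoic 286.898, Mesozoic 185.902 → longest is Paleoproterozoic (900 Myr).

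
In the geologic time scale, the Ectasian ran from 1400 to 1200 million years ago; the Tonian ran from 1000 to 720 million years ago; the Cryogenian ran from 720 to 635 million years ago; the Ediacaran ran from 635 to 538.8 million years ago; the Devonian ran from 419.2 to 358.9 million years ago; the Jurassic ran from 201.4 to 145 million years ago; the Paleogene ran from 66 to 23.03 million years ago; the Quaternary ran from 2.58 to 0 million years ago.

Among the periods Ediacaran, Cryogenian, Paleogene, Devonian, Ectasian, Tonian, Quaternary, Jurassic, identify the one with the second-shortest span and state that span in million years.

Paleogene, 42.97 million years

Durations: Ediacaran 96.2; Cryogenian 85; Paleogene 42.97; Devonian 60.3; Ectasian 200; Tonian 280; Quaternary 2.58; Jurassic 56.4 Myr.
Sorted shortest-first: Quaternary (2.58), Paleogene (42.97), Jurassic (56.4), Devonian (60.3), Cryogenian (85), Ediacaran (96.2), Ectasian (200), Tonian (280).
The second shortest is Paleogene at 42.97 Myr.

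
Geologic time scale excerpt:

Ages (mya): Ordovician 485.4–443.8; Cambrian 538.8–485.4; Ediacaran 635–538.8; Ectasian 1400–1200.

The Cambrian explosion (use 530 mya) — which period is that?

Cambrian

530 Ma lies between 538.8 and 485.4 Ma, so it falls in the Cambrian.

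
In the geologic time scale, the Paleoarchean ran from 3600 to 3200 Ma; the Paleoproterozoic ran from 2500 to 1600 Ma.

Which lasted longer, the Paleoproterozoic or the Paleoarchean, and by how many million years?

Paleoproterozoic, by 500 million years

Paleoproterozoic: 2500 − 1600 = 900 Myr.
Paleoarchean: 3600 − 3200 = 400 Myr.
Difference: 900 − 400 = 500 Myr, so the Paleoproterozoic was longer.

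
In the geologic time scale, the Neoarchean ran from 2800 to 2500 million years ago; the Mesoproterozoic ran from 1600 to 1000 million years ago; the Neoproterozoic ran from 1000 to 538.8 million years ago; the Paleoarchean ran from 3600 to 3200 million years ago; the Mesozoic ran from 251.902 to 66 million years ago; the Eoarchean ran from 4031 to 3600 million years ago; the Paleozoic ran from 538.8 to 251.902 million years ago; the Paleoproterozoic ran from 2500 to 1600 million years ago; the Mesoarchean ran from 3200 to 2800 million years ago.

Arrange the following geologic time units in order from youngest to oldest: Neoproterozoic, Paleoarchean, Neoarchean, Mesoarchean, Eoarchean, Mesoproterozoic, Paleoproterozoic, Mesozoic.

The oldest of these is Eoarchean (starts 4031 Ma) and the youngest is Mesozoic (ends 66 Ma).
In between, by decreasing start age: Paleoarchean (3600), Mesoarchean (3200), Neoarchean (2800), Paleoproterozoic (2500), Mesoproterozoic (1600), Neoproterozoic (1000).
Listing youngest first means reversing that sequence.

Mesozoic, Neoproterozoic, Mesoproterozoic, Paleoproterozoic, Neoarchean, Mesoarchean, Paleoarchean, Eoarchean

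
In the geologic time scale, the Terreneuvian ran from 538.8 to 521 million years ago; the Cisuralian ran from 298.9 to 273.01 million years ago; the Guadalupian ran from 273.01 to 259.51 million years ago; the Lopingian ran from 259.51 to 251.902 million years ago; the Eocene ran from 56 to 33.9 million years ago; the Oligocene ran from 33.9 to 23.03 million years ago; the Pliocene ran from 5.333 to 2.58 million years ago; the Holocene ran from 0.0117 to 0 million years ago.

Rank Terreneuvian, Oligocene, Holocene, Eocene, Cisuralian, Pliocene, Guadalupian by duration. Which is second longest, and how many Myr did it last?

Eocene, 22.1 million years

Start − end for each: Terreneuvian 538.8 − 521 = 17.8; Oligocene 33.9 − 23.03 = 10.87; Holocene 0.0117 − 0 = 0.0117; Eocene 56 − 33.9 = 22.1; Cisuralian 298.9 − 273.01 = 25.89; Pliocene 5.333 − 2.58 = 2.753; Guadalupian 273.01 − 259.51 = 13.5.
Ranking these from longest: Cisuralian > Eocene > Terreneuvian > Guadalupian > Oligocene > Pliocene > Holocene.
Position 2 in that ranking is Eocene, which lasted 22.1 Myr.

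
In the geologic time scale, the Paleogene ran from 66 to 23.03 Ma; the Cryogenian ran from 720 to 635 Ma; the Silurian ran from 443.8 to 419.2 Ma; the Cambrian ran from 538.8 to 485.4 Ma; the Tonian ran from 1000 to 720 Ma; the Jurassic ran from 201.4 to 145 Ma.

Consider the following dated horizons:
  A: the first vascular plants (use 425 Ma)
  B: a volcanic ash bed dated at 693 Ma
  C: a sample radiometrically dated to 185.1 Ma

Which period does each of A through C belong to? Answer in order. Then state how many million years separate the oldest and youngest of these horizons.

Match each age against the start–end ranges in the excerpt: A = 425 Ma → Silurian (443.8–419.2); B = 693 Ma → Cryogenian (720–635); C = 185.1 Ma → Jurassic (201.4–145).
The largest age is 693 Ma and the smallest is 185.1 Ma; their difference is 507.9 Myr.

A — Silurian; B — Cryogenian; C — Jurassic; span 507.9 million years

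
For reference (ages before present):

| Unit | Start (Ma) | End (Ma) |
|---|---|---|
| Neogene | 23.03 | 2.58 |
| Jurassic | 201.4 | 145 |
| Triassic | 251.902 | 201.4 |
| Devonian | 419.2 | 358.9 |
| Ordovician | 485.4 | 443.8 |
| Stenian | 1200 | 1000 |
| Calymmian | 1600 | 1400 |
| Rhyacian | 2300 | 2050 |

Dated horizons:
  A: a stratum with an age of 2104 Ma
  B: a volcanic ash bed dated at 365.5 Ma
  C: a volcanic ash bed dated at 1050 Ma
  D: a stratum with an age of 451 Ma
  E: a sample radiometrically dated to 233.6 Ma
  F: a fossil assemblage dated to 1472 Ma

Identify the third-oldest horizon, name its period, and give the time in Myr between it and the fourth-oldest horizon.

Larger Ma means older, so oldest first: A 2104 > F 1472 > C 1050 > D 451 > B 365.5 > E 233.6.
Counting 3 along gives C (1050 Ma); the excerpt puts that inside the Stenian, 1200–1000 Ma.
Next in line is D (451 Ma), and 1050 − 451 = 599 Myr.

C, in the Stenian; 599 million years to D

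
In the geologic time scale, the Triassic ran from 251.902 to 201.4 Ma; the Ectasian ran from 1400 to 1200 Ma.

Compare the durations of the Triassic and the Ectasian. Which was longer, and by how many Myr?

Triassic: 251.902 − 201.4 = 50.502 Myr.
Ectasian: 1400 − 1200 = 200 Myr.
Difference: 200 − 50.502 = 149.498 Myr, so the Ectasian was longer.

Ectasian, by 149.498 million years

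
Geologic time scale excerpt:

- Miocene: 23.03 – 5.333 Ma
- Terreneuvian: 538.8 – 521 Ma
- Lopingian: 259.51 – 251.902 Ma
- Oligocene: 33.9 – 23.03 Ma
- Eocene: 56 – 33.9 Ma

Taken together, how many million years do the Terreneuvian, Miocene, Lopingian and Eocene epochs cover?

65.205 million years

Each duration: Terreneuvian = 17.8; Miocene = 17.697; Lopingian = 7.608; Eocene = 22.1.
Sum: 17.8 + 17.697 + 7.608 + 22.1 = 65.205 Myr.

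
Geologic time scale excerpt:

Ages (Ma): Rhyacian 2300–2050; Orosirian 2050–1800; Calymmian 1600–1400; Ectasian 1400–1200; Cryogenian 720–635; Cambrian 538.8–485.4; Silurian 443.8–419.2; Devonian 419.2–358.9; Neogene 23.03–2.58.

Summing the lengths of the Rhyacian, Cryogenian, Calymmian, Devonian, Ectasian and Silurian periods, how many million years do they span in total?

Duration is start − end for each: (2300 − 2050) + (720 − 635) + (1600 − 1400) + (419.2 − 358.9) + (1400 − 1200) + (443.8 − 419.2).
That is 250 + 85 + 200 + 60.3 + 200 + 24.6, which totals 819.9 million years.

819.9 million years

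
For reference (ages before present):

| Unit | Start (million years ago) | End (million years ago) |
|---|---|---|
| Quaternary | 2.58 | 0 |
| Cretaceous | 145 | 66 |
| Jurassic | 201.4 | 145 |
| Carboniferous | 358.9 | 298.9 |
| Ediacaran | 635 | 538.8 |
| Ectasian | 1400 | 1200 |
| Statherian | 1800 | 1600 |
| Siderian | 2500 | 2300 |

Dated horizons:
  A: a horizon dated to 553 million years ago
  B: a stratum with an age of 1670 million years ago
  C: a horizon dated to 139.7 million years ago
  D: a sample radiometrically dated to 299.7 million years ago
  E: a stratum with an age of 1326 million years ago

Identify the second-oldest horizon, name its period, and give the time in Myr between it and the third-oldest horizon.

Sorted oldest-first by Ma: B (1670), E (1326), A (553), D (299.7), C (139.7).
The second oldest is E at 1326 Ma, which lies in 1400–1200 Ma: the Ectasian.
The third oldest is A at 553 Ma; separation = |1326 − 553| = 773 Myr.

E, in the Ectasian; 773 million years to A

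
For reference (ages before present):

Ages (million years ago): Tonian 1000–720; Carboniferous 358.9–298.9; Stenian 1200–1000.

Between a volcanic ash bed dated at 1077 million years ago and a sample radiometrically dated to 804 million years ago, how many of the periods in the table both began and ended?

0

Checking each listed span, none has both start < 1077 Ma and end > 804 Ma — every period straddles one of the two dates or lies outside them — so the count is 0.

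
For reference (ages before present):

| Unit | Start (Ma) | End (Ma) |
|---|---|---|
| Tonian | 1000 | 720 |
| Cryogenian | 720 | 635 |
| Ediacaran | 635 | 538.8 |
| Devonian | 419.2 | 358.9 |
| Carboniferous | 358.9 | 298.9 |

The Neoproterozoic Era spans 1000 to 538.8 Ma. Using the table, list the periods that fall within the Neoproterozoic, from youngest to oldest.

Periods with both bounds inside 1000–538.8 Ma: Ediacaran (635–538.8), Cryogenian (720–635), Tonian (1000–720).

Ediacaran, Cryogenian, Tonian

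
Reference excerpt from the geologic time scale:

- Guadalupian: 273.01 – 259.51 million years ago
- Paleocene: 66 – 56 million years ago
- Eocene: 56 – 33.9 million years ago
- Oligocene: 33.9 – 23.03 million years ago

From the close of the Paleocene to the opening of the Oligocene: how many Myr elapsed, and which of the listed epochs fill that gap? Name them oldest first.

22.1 million years; Eocene

The Paleocene closes at 56 Ma and the Oligocene opens at 33.9 Ma, so the interval is 56 − 33.9 = 22.1 Myr.
An epoch fits inside if it starts at or after 56 Ma and ends at or before 33.9 Ma; oldest first that gives Eocene.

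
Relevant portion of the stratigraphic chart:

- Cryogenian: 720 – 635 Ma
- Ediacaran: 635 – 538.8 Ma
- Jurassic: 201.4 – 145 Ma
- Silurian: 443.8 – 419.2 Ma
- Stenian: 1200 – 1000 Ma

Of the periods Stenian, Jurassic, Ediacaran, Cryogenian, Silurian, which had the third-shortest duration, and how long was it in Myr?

Start − end for each: Stenian 1200 − 1000 = 200; Jurassic 201.4 − 145 = 56.4; Ediacaran 635 − 538.8 = 96.2; Cryogenian 720 − 635 = 85; Silurian 443.8 − 419.2 = 24.6.
Ranking these from shortest: Silurian < Jurassic < Cryogenian < Ediacaran < Stenian.
Position 3 in that ranking is Cryogenian, which lasted 85 Myr.

Cryogenian, 85 million years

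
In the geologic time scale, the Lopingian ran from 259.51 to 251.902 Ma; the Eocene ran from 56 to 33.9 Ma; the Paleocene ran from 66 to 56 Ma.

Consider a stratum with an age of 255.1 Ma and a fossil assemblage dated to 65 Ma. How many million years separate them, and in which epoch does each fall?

Elapsed time: 255.1 − 65 = 190.1 Myr.
255.1 Ma lies within 259.51–251.902 Ma: Lopingian.
65 Ma lies within 66–56 Ma: Paleocene.

190.1 million years apart; the first in the Lopingian, the second in the Paleocene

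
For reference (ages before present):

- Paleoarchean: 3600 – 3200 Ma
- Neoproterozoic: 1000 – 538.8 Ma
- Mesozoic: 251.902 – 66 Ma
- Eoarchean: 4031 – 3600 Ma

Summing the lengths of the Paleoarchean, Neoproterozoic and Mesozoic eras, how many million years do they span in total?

1047.102 million years

Duration is start − end for each: (3600 − 3200) + (1000 − 538.8) + (251.902 − 66).
That is 400 + 461.2 + 185.902, which totals 1047.102 million years.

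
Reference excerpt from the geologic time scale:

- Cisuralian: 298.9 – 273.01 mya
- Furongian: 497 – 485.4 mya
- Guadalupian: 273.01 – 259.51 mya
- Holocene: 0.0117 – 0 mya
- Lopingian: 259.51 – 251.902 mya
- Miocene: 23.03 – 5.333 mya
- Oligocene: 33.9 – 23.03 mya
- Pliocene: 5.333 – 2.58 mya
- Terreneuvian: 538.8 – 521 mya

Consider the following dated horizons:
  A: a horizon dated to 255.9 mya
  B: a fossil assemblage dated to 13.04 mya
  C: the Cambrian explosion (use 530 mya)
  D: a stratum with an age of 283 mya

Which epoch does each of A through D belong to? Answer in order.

A: 255.9 Ma lies in 259.51–251.902 Ma, so Lopingian.
B: 13.04 Ma lies in 23.03–5.333 Ma, so Miocene.
C: 530 Ma lies in 538.8–521 Ma, so Terreneuvian.
D: 283 Ma lies in 298.9–273.01 Ma, so Cisuralian.

A — Lopingian; B — Miocene; C — Terreneuvian; D — Cisuralian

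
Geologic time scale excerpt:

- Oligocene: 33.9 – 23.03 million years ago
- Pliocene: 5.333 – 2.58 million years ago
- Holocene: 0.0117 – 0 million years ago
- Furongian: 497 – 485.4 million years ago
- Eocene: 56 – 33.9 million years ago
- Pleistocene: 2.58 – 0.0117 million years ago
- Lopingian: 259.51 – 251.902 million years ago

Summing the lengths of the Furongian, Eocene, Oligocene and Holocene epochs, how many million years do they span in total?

Each duration: Furongian = 11.6; Eocene = 22.1; Oligocene = 10.87; Holocene = 0.0117.
Sum: 11.6 + 22.1 + 10.87 + 0.0117 = 44.5817 Myr.

44.5817 million years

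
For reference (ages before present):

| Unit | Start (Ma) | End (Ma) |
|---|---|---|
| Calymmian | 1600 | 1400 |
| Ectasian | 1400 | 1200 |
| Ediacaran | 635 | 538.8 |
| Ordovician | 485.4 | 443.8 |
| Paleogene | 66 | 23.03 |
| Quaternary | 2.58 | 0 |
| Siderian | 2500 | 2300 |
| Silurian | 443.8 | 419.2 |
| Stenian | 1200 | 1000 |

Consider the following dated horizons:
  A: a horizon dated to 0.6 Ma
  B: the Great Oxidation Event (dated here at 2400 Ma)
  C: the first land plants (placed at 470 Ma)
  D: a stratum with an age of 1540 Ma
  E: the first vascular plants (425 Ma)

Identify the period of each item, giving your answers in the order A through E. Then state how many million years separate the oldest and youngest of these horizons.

A — Quaternary; B — Siderian; C — Ordovician; D — Calymmian; E — Silurian; span 2399.4 million years

A: 0.6 Ma lies in 2.58–0 Ma, so Quaternary.
B: 2400 Ma lies in 2500–2300 Ma, so Siderian.
C: 470 Ma lies in 485.4–443.8 Ma, so Ordovician.
D: 1540 Ma lies in 1600–1400 Ma, so Calymmian.
E: 425 Ma lies in 443.8–419.2 Ma, so Silurian.
Oldest = 2400 Ma, youngest = 0.6 Ma → span 2399.4 Myr.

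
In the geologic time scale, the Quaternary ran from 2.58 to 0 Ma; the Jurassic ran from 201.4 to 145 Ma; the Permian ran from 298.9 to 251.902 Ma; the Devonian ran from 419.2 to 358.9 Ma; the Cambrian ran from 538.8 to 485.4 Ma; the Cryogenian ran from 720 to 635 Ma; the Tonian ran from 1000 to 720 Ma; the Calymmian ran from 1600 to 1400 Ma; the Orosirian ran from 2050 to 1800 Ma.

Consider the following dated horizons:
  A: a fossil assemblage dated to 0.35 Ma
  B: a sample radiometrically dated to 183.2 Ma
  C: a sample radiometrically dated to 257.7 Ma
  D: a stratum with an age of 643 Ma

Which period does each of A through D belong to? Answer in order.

A — Quaternary; B — Jurassic; C — Permian; D — Cryogenian

Match each age against the start–end ranges in the excerpt: A = 0.35 Ma → Quaternary (2.58–0); B = 183.2 Ma → Jurassic (201.4–145); C = 257.7 Ma → Permian (298.9–251.902); D = 643 Ma → Cryogenian (720–635).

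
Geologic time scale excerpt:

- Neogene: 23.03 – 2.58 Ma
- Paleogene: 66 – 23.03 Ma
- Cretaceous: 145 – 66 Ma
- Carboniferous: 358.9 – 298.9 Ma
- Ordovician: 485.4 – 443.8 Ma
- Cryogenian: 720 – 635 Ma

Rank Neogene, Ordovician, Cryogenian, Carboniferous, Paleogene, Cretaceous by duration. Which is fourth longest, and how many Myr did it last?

Paleogene, 42.97 million years

Start − end for each: Neogene 23.03 − 2.58 = 20.45; Ordovician 485.4 − 443.8 = 41.6; Cryogenian 720 − 635 = 85; Carboniferous 358.9 − 298.9 = 60; Paleogene 66 − 23.03 = 42.97; Cretaceous 145 − 66 = 79.
Ranking these from longest: Cryogenian > Cretaceous > Carboniferous > Paleogene > Ordovician > Neogene.
Position 4 in that ranking is Paleogene, which lasted 42.97 Myr.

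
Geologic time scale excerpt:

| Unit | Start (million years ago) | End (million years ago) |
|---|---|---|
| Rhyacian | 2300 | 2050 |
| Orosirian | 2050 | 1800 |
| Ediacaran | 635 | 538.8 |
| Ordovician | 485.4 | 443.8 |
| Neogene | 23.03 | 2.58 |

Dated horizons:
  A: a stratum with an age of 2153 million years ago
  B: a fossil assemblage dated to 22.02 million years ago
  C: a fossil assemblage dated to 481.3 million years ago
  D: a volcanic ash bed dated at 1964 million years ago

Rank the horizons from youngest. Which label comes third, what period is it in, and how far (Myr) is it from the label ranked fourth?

D, in the Orosirian; 189 million years to A

Sorted youngest-first by Ma: B (22.02), C (481.3), D (1964), A (2153).
The third youngest is D at 1964 Ma, which lies in 2050–1800 Ma: the Orosirian.
The fourth youngest is A at 2153 Ma; separation = |1964 − 2153| = 189 Myr.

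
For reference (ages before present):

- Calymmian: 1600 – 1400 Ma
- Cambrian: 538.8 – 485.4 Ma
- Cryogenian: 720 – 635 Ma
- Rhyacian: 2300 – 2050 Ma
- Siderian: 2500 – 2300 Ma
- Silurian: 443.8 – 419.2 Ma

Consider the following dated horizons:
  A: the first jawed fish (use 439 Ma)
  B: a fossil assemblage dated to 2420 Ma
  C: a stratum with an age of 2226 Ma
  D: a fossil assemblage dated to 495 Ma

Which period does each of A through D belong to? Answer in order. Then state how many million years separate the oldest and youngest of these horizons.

Match each age against the start–end ranges in the excerpt: A = 439 Ma → Silurian (443.8–419.2); B = 2420 Ma → Siderian (2500–2300); C = 2226 Ma → Rhyacian (2300–2050); D = 495 Ma → Cambrian (538.8–485.4).
The largest age is 2420 Ma and the smallest is 439 Ma; their difference is 1981 Myr.

A — Silurian; B — Siderian; C — Rhyacian; D — Cambrian; span 1981 million years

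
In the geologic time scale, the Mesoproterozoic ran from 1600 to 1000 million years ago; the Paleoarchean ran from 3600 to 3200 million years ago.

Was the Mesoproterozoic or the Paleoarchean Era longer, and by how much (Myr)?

Mesoproterozoic: 1600 − 1000 = 600 Myr.
Paleoarchean: 3600 − 3200 = 400 Myr.
Difference: 600 − 400 = 200 Myr, so the Mesoproterozoic was longer.

Mesoproterozoic, by 200 million years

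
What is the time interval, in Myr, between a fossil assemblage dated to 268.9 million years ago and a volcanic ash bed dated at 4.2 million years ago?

268.9 − 4.2 = 264.7 million years.

264.7 million years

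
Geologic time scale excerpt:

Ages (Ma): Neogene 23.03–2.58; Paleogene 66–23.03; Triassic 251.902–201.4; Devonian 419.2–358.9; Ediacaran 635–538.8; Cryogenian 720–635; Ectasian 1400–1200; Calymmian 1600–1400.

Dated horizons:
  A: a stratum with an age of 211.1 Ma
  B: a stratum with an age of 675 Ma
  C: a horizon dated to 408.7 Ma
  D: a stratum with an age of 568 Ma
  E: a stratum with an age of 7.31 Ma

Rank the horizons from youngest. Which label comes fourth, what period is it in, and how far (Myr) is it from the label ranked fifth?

Sorted youngest-first by Ma: E (7.31), A (211.1), C (408.7), D (568), B (675).
The fourth youngest is D at 568 Ma, which lies in 635–538.8 Ma: the Ediacaran.
The fifth youngest is B at 675 Ma; separation = |568 − 675| = 107 Myr.

D, in the Ediacaran; 107 million years to B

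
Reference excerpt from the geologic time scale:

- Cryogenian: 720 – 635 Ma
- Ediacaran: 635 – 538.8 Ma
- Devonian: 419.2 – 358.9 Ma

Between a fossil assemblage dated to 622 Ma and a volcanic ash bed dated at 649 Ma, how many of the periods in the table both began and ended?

0

Checking each listed span, none has both start < 649 Ma and end > 622 Ma — every period straddles one of the two dates or lies outside them — so the count is 0.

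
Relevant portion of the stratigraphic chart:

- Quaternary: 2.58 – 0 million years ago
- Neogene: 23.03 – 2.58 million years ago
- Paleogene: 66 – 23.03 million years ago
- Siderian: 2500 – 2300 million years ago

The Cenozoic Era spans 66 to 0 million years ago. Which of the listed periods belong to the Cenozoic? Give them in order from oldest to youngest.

Periods with both bounds inside 66–0 Ma: Paleogene (66–23.03), Neogene (23.03–2.58), Quaternary (2.58–0).

Paleogene, Neogene, Quaternary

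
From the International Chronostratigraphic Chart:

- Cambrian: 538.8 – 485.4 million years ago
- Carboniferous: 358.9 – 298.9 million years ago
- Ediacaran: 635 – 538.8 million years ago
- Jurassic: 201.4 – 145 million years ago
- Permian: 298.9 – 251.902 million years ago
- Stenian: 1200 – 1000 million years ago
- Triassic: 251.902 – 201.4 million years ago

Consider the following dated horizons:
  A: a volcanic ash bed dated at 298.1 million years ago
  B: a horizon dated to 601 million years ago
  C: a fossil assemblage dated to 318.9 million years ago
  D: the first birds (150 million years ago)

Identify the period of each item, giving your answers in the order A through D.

A — Permian; B — Ediacaran; C — Carboniferous; D — Jurassic

A: 298.1 Ma lies in 298.9–251.902 Ma, so Permian.
B: 601 Ma lies in 635–538.8 Ma, so Ediacaran.
C: 318.9 Ma lies in 358.9–298.9 Ma, so Carboniferous.
D: 150 Ma lies in 201.4–145 Ma, so Jurassic.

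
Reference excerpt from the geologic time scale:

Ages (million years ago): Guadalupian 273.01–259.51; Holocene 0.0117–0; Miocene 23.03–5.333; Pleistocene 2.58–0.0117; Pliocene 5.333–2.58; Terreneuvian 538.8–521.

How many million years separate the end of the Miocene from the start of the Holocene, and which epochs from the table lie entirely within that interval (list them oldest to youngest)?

End of Miocene = 5.333 Ma; start of Holocene = 0.0117 Ma.
Gap = 5.333 − 0.0117 = 5.3213 Myr.
Epochs wholly inside 5.333–0.0117 Ma: Pliocene (5.333–2.58), Pleistocene (2.58–0.0117).

5.3213 million years; Pliocene, Pleistocene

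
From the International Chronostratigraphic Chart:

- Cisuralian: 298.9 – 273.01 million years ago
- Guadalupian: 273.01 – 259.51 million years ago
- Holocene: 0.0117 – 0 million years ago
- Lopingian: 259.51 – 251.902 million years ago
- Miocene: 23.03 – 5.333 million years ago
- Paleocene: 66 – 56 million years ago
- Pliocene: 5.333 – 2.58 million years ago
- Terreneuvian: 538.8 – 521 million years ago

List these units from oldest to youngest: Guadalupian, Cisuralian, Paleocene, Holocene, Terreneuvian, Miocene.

The oldest of these is Terreneuvian (starts 538.8 Ma) and the youngest is Holocene (ends 0 Ma).
In between, by decreasing start age: Cisuralian (298.9), Guadalupian (273.01), Paleocene (66), Miocene (23.03).

Terreneuvian, then Cisuralian, then Guadalupian, then Paleocene, then Miocene, then Holocene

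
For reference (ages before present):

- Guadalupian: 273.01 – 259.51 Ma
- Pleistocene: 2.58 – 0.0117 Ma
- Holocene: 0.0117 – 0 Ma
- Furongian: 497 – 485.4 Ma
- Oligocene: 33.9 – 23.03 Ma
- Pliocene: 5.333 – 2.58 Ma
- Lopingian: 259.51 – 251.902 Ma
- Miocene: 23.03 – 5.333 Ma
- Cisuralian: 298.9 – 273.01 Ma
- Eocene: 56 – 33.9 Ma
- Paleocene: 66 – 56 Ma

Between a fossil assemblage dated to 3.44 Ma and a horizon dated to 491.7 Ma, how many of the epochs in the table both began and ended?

491.7 Ma sits inside the Furongian (497–485.4) and 3.44 Ma inside the Pliocene (5.333–2.58); neither of those is wholly between the two dates.
The listed epochs lying completely between them are Cisuralian, Guadalupian, Lopingian, Paleocene, Eocene, Oligocene, Miocene — 7 in all.

7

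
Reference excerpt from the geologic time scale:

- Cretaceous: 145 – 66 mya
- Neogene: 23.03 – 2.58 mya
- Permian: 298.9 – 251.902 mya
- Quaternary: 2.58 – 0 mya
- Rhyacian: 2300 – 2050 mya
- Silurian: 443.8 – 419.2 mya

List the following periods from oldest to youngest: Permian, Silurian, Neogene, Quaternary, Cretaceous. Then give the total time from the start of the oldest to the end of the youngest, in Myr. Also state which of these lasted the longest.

Silurian, Permian, Cretaceous, Neogene, Quaternary; total span 443.8 Myr; longest is Cretaceous

Start ages (Ma): Silurian 443.8, Permian 298.9, Cretaceous 145, Neogene 23.03, Quaternary 2.58.
Ordered oldest to youngest: Silurian, Permian, Cretaceous, Neogene, Quaternary.
Span = 443.8 − 0 = 443.8 Myr.
Durations: Permian 46.998, Silurian 24.6, Quaternary 2.58, Neogene 20.45, Cretaceous 79 → longest is Cretaceous (79 Myr).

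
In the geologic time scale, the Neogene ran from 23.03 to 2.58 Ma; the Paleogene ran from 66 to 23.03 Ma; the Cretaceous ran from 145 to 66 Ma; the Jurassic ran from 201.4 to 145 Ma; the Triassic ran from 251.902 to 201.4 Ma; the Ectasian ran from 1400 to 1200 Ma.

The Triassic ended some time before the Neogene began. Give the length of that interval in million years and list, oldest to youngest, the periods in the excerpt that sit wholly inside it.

End of Triassic = 201.4 Ma; start of Neogene = 23.03 Ma.
Gap = 201.4 − 23.03 = 178.37 Myr.
Periods wholly inside 201.4–23.03 Ma: Jurassic (201.4–145), Cretaceous (145–66), Paleogene (66–23.03).

178.37 million years; Jurassic, Cretaceous, Paleogene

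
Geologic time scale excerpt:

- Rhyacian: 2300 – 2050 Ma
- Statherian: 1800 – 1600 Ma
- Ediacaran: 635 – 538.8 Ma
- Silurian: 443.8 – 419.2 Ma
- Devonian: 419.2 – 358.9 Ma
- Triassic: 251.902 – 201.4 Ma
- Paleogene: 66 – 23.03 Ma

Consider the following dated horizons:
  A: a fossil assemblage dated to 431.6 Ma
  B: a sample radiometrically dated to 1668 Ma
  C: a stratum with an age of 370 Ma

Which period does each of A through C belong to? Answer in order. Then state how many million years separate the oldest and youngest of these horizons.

A — Silurian; B — Statherian; C — Devonian; span 1298 million years

A: 431.6 Ma lies in 443.8–419.2 Ma, so Silurian.
B: 1668 Ma lies in 1800–1600 Ma, so Statherian.
C: 370 Ma lies in 419.2–358.9 Ma, so Devonian.
Oldest = 1668 Ma, youngest = 370 Ma → span 1298 Myr.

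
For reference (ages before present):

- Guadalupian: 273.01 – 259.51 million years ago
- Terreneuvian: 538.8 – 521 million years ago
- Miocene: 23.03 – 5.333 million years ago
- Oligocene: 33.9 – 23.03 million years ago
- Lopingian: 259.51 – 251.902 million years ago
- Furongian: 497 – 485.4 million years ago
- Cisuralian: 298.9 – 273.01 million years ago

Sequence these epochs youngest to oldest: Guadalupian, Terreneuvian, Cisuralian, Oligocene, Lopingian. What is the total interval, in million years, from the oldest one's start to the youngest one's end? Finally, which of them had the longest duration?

Start ages (Ma): Terreneuvian 538.8, Cisuralian 298.9, Guadalupian 273.01, Lopingian 259.51, Oligocene 33.9.
Ordered youngest to oldest: Oligocene, Lopingian, Guadalupian, Cisuralian, Terreneuvian.
Span = 538.8 − 23.03 = 515.77 Myr.
Durations: Lopingian 7.608, Oligocene 10.87, Terreneuvian 17.8, Guadalupian 13.5, Cisuralian 25.89 → longest is Cisuralian (25.89 Myr).

Oligocene → Lopingian → Guadalupian → Cisuralian → Terreneuvian; total span 515.77 Myr; longest is Cisuralian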